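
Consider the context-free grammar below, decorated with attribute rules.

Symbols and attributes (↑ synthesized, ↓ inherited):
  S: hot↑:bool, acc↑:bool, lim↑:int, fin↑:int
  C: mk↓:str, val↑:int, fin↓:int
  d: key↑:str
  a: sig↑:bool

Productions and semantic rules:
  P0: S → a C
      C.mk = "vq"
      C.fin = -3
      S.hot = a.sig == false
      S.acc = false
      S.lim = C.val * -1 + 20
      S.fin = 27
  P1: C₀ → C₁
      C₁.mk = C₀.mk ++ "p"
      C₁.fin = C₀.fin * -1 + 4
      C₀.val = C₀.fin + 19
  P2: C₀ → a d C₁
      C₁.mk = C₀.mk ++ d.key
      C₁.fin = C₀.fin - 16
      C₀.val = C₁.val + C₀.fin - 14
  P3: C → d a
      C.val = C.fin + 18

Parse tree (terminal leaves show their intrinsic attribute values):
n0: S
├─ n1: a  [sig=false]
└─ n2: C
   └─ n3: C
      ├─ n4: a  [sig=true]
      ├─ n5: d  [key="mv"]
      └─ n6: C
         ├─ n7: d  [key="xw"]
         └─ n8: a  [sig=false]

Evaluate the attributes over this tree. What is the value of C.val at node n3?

2

1. n1.sig = false  [terminal]
2. n2.mk = "vq"  ["vq"]
3. n2.fin = -3  [-3]
4. n3.mk = "vqp"  [C₀.mk ++ "p"]
5. n3.fin = 7  [C₀.fin * -1 + 4]
6. n4.sig = true  [terminal]
7. n5.key = "mv"  [terminal]
8. n6.mk = "vqpmv"  [C₀.mk ++ d.key]
9. n6.fin = -9  [C₀.fin - 16]
10. n7.key = "xw"  [terminal]
11. n8.sig = false  [terminal]
12. n6.val = 9  [C.fin + 18]
13. n3.val = 2  [C₁.val + C₀.fin - 14]
14. n2.val = 16  [C₀.fin + 19]
15. n0.hot = true  [a.sig == false]
16. n0.acc = false  [false]
17. n0.lim = 4  [C.val * -1 + 20]
18. n0.fin = 27  [27]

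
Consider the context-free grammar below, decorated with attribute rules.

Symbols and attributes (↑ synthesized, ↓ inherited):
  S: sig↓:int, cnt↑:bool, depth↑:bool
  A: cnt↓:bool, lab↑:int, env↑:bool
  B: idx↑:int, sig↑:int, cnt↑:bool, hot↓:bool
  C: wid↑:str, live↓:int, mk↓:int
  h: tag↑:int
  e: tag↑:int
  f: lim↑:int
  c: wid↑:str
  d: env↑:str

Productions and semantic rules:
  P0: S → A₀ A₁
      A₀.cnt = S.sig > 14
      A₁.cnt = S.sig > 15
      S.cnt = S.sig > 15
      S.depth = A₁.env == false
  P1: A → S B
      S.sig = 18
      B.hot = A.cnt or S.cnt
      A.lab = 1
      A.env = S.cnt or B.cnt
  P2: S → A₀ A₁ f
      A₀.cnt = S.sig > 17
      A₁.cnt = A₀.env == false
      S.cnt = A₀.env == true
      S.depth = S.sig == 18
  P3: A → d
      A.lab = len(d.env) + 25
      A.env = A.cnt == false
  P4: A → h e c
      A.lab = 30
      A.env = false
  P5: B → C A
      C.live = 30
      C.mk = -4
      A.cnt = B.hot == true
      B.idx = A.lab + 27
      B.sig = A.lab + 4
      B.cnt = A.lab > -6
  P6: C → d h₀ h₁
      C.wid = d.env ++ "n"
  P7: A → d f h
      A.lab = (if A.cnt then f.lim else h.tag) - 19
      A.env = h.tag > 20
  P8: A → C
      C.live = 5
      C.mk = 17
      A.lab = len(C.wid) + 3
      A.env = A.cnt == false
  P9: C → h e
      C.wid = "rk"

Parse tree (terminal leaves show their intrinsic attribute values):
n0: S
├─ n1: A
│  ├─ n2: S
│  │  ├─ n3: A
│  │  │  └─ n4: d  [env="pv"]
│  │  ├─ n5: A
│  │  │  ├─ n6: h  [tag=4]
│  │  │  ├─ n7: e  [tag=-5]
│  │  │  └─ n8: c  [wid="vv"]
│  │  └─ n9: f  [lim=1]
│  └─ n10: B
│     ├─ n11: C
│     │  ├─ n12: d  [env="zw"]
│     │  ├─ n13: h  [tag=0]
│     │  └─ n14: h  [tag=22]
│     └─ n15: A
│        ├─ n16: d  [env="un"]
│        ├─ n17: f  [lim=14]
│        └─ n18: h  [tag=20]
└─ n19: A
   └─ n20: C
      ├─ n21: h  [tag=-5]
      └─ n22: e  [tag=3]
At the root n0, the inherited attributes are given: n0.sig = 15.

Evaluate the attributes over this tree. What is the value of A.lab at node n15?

1. n0.sig = 15  [given at root]
2. n1.cnt = true  [S.sig > 14]
3. n2.sig = 18  [18]
4. n3.cnt = true  [S.sig > 17]
5. n4.env = "pv"  [terminal]
6. n3.lab = 27  [len(d.env) + 25]
7. n3.env = false  [A.cnt == false]
8. n5.cnt = true  [A₀.env == false]
9. n6.tag = 4  [terminal]
10. n7.tag = -5  [terminal]
11. n8.wid = "vv"  [terminal]
12. n5.lab = 30  [30]
13. n5.env = false  [false]
14. n9.lim = 1  [terminal]
15. n2.cnt = false  [A₀.env == true]
16. n2.depth = true  [S.sig == 18]
17. n10.hot = true  [A.cnt or S.cnt]
18. n11.live = 30  [30]
19. n11.mk = -4  [-4]
20. n12.env = "zw"  [terminal]
21. n13.tag = 0  [terminal]
22. n14.tag = 22  [terminal]
23. n11.wid = "zwn"  [d.env ++ "n"]
24. n15.cnt = true  [B.hot == true]
25. n16.env = "un"  [terminal]
26. n17.lim = 14  [terminal]
27. n18.tag = 20  [terminal]
28. n15.lab = -5  [(if A.cnt then f.lim else h.tag) - 19]
29. n15.env = false  [h.tag > 20]
30. n10.idx = 22  [A.lab + 27]
31. n10.sig = -1  [A.lab + 4]
32. n10.cnt = true  [A.lab > -6]
33. n1.lab = 1  [1]
34. n1.env = true  [S.cnt or B.cnt]
35. n19.cnt = false  [S.sig > 15]
36. n20.live = 5  [5]
37. n20.mk = 17  [17]
38. n21.tag = -5  [terminal]
39. n22.tag = 3  [terminal]
40. n20.wid = "rk"  ["rk"]
41. n19.lab = 5  [len(C.wid) + 3]
42. n19.env = true  [A.cnt == false]
43. n0.cnt = false  [S.sig > 15]
44. n0.depth = false  [A₁.env == false]

-5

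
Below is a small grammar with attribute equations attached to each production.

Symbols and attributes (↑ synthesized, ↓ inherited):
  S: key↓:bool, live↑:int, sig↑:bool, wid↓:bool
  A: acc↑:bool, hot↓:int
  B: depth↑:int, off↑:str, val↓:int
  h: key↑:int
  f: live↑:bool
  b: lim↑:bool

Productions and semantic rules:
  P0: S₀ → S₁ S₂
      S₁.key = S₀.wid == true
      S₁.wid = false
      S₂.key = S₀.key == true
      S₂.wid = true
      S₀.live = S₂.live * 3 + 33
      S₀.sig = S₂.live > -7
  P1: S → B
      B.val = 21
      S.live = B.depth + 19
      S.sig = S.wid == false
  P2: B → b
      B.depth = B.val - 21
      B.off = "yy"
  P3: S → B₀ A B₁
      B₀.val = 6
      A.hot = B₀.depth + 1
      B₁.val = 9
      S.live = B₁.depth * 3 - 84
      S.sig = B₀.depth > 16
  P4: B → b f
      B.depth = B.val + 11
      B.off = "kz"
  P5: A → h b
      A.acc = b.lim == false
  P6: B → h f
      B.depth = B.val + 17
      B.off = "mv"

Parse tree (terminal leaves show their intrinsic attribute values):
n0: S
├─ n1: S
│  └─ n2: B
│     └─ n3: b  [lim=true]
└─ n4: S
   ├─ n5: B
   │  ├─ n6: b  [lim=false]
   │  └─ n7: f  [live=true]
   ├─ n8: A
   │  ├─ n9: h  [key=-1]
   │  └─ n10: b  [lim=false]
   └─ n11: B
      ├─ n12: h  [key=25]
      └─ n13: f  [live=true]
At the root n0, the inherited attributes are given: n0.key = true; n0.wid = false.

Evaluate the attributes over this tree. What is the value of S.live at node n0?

1. n0.key = true  [given at root]
2. n0.wid = false  [given at root]
3. n1.key = false  [S₀.wid == true]
4. n1.wid = false  [false]
5. n2.val = 21  [21]
6. n3.lim = true  [terminal]
7. n2.depth = 0  [B.val - 21]
8. n2.off = "yy"  ["yy"]
9. n1.live = 19  [B.depth + 19]
10. n1.sig = true  [S.wid == false]
11. n4.key = true  [S₀.key == true]
12. n4.wid = true  [true]
13. n5.val = 6  [6]
14. n6.lim = false  [terminal]
15. n7.live = true  [terminal]
16. n5.depth = 17  [B.val + 11]
17. n5.off = "kz"  ["kz"]
18. n8.hot = 18  [B₀.depth + 1]
19. n9.key = -1  [terminal]
20. n10.lim = false  [terminal]
21. n8.acc = true  [b.lim == false]
22. n11.val = 9  [9]
23. n12.key = 25  [terminal]
24. n13.live = true  [terminal]
25. n11.depth = 26  [B.val + 17]
26. n11.off = "mv"  ["mv"]
27. n4.live = -6  [B₁.depth * 3 - 84]
28. n4.sig = true  [B₀.depth > 16]
29. n0.live = 15  [S₂.live * 3 + 33]
30. n0.sig = true  [S₂.live > -7]

15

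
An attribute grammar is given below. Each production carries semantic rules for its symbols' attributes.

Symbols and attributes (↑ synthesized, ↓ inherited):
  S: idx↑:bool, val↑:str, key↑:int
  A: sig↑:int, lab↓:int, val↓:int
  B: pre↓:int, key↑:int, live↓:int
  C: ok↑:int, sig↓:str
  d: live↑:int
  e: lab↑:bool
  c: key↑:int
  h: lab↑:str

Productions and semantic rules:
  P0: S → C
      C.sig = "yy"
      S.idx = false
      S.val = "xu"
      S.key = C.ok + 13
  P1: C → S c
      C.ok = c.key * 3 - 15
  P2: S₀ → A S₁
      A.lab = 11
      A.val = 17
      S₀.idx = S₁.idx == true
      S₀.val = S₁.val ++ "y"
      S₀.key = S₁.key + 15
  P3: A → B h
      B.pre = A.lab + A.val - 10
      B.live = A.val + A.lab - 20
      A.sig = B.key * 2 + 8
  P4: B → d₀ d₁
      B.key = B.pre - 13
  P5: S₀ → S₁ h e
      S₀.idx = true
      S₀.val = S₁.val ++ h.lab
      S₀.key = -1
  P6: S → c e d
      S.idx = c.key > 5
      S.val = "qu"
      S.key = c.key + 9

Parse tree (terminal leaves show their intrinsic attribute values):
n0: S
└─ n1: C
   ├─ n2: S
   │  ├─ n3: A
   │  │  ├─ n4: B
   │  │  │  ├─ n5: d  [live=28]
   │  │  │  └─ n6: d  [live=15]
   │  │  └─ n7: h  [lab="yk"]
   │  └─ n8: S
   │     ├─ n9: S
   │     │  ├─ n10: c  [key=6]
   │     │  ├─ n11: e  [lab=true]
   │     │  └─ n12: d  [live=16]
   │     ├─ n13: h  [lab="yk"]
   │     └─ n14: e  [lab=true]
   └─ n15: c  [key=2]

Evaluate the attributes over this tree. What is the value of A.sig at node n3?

1. n1.sig = "yy"  ["yy"]
2. n3.lab = 11  [11]
3. n3.val = 17  [17]
4. n4.pre = 18  [A.lab + A.val - 10]
5. n4.live = 8  [A.val + A.lab - 20]
6. n5.live = 28  [terminal]
7. n6.live = 15  [terminal]
8. n4.key = 5  [B.pre - 13]
9. n7.lab = "yk"  [terminal]
10. n3.sig = 18  [B.key * 2 + 8]
11. n10.key = 6  [terminal]
12. n11.lab = true  [terminal]
13. n12.live = 16  [terminal]
14. n9.idx = true  [c.key > 5]
15. n9.val = "qu"  ["qu"]
16. n9.key = 15  [c.key + 9]
17. n13.lab = "yk"  [terminal]
18. n14.lab = true  [terminal]
19. n8.idx = true  [true]
20. n8.val = "quyk"  [S₁.val ++ h.lab]
21. n8.key = -1  [-1]
22. n2.idx = true  [S₁.idx == true]
23. n2.val = "quyky"  [S₁.val ++ "y"]
24. n2.key = 14  [S₁.key + 15]
25. n15.key = 2  [terminal]
26. n1.ok = -9  [c.key * 3 - 15]
27. n0.idx = false  [false]
28. n0.val = "xu"  ["xu"]
29. n0.key = 4  [C.ok + 13]

18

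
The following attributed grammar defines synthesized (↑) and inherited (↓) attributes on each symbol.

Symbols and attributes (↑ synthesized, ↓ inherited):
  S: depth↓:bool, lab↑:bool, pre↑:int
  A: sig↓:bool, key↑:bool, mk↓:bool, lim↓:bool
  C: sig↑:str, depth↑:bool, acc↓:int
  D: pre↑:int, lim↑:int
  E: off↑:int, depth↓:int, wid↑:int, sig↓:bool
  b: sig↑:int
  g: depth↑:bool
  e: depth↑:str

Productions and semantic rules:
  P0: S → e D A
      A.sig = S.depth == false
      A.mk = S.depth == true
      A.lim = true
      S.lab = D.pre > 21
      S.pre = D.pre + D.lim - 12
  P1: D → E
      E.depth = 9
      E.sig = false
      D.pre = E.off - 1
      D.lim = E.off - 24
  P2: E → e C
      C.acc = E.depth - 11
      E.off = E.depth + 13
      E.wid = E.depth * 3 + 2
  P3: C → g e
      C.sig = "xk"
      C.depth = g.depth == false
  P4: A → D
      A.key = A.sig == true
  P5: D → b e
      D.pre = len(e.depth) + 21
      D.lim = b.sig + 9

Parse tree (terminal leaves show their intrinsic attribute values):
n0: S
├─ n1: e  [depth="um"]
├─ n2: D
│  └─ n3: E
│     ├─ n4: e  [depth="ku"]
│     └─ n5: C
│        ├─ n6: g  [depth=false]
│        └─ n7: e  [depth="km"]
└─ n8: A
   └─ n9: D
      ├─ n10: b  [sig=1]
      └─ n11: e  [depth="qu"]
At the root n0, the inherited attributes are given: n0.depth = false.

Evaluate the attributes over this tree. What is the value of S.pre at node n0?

1. n0.depth = false  [given at root]
2. n1.depth = "um"  [terminal]
3. n3.depth = 9  [9]
4. n3.sig = false  [false]
5. n4.depth = "ku"  [terminal]
6. n5.acc = -2  [E.depth - 11]
7. n6.depth = false  [terminal]
8. n7.depth = "km"  [terminal]
9. n5.sig = "xk"  ["xk"]
10. n5.depth = true  [g.depth == false]
11. n3.off = 22  [E.depth + 13]
12. n3.wid = 29  [E.depth * 3 + 2]
13. n2.pre = 21  [E.off - 1]
14. n2.lim = -2  [E.off - 24]
15. n8.sig = true  [S.depth == false]
16. n8.mk = false  [S.depth == true]
17. n8.lim = true  [true]
18. n10.sig = 1  [terminal]
19. n11.depth = "qu"  [terminal]
20. n9.pre = 23  [len(e.depth) + 21]
21. n9.lim = 10  [b.sig + 9]
22. n8.key = true  [A.sig == true]
23. n0.lab = false  [D.pre > 21]
24. n0.pre = 7  [D.pre + D.lim - 12]

7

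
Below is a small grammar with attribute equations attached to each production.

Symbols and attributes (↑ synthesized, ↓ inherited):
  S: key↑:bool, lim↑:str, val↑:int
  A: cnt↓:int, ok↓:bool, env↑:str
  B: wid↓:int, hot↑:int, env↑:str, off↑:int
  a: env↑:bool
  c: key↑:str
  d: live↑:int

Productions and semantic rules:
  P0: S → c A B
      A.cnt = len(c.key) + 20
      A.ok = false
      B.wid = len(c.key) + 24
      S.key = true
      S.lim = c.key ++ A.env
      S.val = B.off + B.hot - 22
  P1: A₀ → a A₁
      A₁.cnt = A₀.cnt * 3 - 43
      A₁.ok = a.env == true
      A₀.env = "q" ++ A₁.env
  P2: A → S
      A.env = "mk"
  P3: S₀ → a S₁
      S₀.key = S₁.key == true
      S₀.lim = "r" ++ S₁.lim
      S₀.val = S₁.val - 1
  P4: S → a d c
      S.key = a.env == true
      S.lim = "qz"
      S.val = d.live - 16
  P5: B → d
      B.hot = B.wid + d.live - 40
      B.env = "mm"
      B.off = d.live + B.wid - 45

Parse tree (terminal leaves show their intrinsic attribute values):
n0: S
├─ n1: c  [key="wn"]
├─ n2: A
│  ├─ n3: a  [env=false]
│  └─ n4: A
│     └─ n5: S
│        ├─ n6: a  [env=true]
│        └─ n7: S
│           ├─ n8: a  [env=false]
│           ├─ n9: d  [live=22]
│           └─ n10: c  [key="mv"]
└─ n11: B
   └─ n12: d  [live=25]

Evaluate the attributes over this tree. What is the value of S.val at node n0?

1. n1.key = "wn"  [terminal]
2. n2.cnt = 22  [len(c.key) + 20]
3. n2.ok = false  [false]
4. n3.env = false  [terminal]
5. n4.cnt = 23  [A₀.cnt * 3 - 43]
6. n4.ok = false  [a.env == true]
7. n6.env = true  [terminal]
8. n8.env = false  [terminal]
9. n9.live = 22  [terminal]
10. n10.key = "mv"  [terminal]
11. n7.key = false  [a.env == true]
12. n7.lim = "qz"  ["qz"]
13. n7.val = 6  [d.live - 16]
14. n5.key = false  [S₁.key == true]
15. n5.lim = "rqz"  ["r" ++ S₁.lim]
16. n5.val = 5  [S₁.val - 1]
17. n4.env = "mk"  ["mk"]
18. n2.env = "qmk"  ["q" ++ A₁.env]
19. n11.wid = 26  [len(c.key) + 24]
20. n12.live = 25  [terminal]
21. n11.hot = 11  [B.wid + d.live - 40]
22. n11.env = "mm"  ["mm"]
23. n11.off = 6  [d.live + B.wid - 45]
24. n0.key = true  [true]
25. n0.lim = "wnqmk"  [c.key ++ A.env]
26. n0.val = -5  [B.off + B.hot - 22]

-5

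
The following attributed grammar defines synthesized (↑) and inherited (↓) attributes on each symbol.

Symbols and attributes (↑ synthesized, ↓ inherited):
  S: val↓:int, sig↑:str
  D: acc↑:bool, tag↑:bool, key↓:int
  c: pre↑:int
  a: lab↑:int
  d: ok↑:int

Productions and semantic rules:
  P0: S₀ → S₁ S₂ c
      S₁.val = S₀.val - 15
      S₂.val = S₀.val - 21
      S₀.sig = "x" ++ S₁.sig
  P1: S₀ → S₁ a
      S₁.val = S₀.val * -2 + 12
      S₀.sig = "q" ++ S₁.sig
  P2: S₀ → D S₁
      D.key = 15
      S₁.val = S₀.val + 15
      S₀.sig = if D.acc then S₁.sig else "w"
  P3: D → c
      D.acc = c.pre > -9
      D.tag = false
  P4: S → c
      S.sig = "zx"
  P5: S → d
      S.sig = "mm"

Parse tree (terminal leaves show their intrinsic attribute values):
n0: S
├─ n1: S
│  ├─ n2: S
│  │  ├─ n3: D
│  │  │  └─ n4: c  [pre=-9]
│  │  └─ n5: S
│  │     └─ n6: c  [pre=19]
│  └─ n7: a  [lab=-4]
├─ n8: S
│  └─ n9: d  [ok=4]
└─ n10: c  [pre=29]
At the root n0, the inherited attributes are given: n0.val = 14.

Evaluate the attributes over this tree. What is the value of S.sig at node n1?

"qw"

1. n0.val = 14  [given at root]
2. n1.val = -1  [S₀.val - 15]
3. n2.val = 14  [S₀.val * -2 + 12]
4. n3.key = 15  [15]
5. n4.pre = -9  [terminal]
6. n3.acc = false  [c.pre > -9]
7. n3.tag = false  [false]
8. n5.val = 29  [S₀.val + 15]
9. n6.pre = 19  [terminal]
10. n5.sig = "zx"  ["zx"]
11. n2.sig = "w"  [if D.acc then S₁.sig else "w"]
12. n7.lab = -4  [terminal]
13. n1.sig = "qw"  ["q" ++ S₁.sig]
14. n8.val = -7  [S₀.val - 21]
15. n9.ok = 4  [terminal]
16. n8.sig = "mm"  ["mm"]
17. n10.pre = 29  [terminal]
18. n0.sig = "xqw"  ["x" ++ S₁.sig]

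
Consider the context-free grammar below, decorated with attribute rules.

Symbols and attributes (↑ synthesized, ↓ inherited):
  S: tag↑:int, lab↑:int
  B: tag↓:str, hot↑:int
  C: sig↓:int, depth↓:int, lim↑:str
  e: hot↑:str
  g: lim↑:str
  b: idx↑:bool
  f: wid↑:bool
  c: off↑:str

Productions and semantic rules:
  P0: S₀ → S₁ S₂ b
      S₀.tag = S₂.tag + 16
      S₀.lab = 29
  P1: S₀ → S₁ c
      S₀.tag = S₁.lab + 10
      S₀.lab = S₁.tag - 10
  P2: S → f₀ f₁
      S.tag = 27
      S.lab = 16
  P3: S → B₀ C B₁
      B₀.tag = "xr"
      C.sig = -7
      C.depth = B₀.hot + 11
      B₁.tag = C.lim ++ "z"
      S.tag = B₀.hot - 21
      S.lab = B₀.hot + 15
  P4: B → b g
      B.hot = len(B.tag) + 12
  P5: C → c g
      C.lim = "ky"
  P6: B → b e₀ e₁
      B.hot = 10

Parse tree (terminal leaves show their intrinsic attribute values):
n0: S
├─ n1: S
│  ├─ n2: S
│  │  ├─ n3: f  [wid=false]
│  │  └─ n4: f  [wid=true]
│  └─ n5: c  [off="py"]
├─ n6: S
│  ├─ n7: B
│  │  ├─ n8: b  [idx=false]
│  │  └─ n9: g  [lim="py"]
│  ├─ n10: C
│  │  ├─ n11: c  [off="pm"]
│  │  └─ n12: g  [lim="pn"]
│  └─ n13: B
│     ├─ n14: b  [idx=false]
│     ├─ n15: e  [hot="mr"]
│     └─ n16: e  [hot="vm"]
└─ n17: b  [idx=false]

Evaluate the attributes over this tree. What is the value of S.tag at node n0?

9

1. n3.wid = false  [terminal]
2. n4.wid = true  [terminal]
3. n2.tag = 27  [27]
4. n2.lab = 16  [16]
5. n5.off = "py"  [terminal]
6. n1.tag = 26  [S₁.lab + 10]
7. n1.lab = 17  [S₁.tag - 10]
8. n7.tag = "xr"  ["xr"]
9. n8.idx = false  [terminal]
10. n9.lim = "py"  [terminal]
11. n7.hot = 14  [len(B.tag) + 12]
12. n10.sig = -7  [-7]
13. n10.depth = 25  [B₀.hot + 11]
14. n11.off = "pm"  [terminal]
15. n12.lim = "pn"  [terminal]
16. n10.lim = "ky"  ["ky"]
17. n13.tag = "kyz"  [C.lim ++ "z"]
18. n14.idx = false  [terminal]
19. n15.hot = "mr"  [terminal]
20. n16.hot = "vm"  [terminal]
21. n13.hot = 10  [10]
22. n6.tag = -7  [B₀.hot - 21]
23. n6.lab = 29  [B₀.hot + 15]
24. n17.idx = false  [terminal]
25. n0.tag = 9  [S₂.tag + 16]
26. n0.lab = 29  [29]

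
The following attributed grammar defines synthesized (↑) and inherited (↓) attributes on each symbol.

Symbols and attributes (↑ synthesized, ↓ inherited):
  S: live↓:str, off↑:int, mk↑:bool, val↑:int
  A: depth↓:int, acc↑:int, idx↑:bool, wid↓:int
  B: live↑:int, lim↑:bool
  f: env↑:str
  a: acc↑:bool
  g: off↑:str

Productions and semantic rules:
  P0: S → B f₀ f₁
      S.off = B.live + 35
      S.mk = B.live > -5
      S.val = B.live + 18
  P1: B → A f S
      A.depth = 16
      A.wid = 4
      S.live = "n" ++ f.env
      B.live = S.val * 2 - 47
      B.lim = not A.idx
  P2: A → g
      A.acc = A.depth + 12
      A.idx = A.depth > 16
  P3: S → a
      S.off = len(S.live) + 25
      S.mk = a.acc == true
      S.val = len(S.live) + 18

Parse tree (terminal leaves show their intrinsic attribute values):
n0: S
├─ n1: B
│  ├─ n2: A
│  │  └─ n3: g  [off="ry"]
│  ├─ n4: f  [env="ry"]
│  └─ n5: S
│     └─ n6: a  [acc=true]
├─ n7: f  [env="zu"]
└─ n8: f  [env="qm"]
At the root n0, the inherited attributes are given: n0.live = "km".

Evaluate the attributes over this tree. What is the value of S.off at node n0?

30

1. n0.live = "km"  [given at root]
2. n2.depth = 16  [16]
3. n2.wid = 4  [4]
4. n3.off = "ry"  [terminal]
5. n2.acc = 28  [A.depth + 12]
6. n2.idx = false  [A.depth > 16]
7. n4.env = "ry"  [terminal]
8. n5.live = "nry"  ["n" ++ f.env]
9. n6.acc = true  [terminal]
10. n5.off = 28  [len(S.live) + 25]
11. n5.mk = true  [a.acc == true]
12. n5.val = 21  [len(S.live) + 18]
13. n1.live = -5  [S.val * 2 - 47]
14. n1.lim = true  [not A.idx]
15. n7.env = "zu"  [terminal]
16. n8.env = "qm"  [terminal]
17. n0.off = 30  [B.live + 35]
18. n0.mk = false  [B.live > -5]
19. n0.val = 13  [B.live + 18]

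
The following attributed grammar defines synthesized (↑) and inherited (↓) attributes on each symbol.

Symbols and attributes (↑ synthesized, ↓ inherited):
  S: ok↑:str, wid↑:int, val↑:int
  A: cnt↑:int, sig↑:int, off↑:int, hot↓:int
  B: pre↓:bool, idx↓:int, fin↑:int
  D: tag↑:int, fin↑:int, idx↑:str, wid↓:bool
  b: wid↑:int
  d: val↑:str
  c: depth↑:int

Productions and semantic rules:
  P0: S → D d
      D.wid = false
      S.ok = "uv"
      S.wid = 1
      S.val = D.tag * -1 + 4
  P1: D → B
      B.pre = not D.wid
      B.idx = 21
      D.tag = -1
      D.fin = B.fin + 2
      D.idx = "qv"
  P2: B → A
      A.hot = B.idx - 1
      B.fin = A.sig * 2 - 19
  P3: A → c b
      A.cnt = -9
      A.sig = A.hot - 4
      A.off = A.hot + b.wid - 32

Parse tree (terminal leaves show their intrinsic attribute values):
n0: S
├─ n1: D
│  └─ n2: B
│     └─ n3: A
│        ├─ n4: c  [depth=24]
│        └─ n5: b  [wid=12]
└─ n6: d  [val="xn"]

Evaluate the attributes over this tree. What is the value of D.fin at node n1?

1. n1.wid = false  [false]
2. n2.pre = true  [not D.wid]
3. n2.idx = 21  [21]
4. n3.hot = 20  [B.idx - 1]
5. n4.depth = 24  [terminal]
6. n5.wid = 12  [terminal]
7. n3.cnt = -9  [-9]
8. n3.sig = 16  [A.hot - 4]
9. n3.off = 0  [A.hot + b.wid - 32]
10. n2.fin = 13  [A.sig * 2 - 19]
11. n1.tag = -1  [-1]
12. n1.fin = 15  [B.fin + 2]
13. n1.idx = "qv"  ["qv"]
14. n6.val = "xn"  [terminal]
15. n0.ok = "uv"  ["uv"]
16. n0.wid = 1  [1]
17. n0.val = 5  [D.tag * -1 + 4]

15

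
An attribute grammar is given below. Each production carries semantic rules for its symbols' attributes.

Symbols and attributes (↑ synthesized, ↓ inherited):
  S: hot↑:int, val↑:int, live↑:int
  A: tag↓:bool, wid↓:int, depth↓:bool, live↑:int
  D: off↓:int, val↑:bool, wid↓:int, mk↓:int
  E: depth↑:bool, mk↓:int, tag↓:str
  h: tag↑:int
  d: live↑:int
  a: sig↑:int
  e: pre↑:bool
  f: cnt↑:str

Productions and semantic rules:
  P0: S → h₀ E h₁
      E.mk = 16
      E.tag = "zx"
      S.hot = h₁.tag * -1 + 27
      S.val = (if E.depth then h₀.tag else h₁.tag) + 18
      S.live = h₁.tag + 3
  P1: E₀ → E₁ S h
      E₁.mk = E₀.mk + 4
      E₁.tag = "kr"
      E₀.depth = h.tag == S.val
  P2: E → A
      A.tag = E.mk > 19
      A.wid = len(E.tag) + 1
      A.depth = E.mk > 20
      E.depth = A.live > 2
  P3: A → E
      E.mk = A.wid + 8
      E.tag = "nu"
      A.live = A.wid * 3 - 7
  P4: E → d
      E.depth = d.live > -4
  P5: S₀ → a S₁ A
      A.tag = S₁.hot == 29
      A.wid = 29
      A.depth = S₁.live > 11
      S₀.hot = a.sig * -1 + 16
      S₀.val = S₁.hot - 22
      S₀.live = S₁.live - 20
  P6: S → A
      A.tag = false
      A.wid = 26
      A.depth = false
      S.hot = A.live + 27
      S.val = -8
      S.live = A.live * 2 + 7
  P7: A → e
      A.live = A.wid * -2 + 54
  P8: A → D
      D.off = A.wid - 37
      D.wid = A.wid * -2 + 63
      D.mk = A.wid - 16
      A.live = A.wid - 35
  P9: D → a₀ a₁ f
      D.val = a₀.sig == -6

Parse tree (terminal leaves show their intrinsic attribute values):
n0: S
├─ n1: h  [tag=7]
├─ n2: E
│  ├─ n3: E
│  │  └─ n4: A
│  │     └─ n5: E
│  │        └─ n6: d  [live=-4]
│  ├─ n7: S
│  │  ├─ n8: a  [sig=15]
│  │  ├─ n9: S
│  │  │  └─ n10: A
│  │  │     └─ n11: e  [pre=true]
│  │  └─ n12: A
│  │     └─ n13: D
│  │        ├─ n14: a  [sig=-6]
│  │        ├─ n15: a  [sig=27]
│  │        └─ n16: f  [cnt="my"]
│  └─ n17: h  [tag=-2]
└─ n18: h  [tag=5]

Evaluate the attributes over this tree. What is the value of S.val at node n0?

23

1. n1.tag = 7  [terminal]
2. n2.mk = 16  [16]
3. n2.tag = "zx"  ["zx"]
4. n3.mk = 20  [E₀.mk + 4]
5. n3.tag = "kr"  ["kr"]
6. n4.tag = true  [E.mk > 19]
7. n4.wid = 3  [len(E.tag) + 1]
8. n4.depth = false  [E.mk > 20]
9. n5.mk = 11  [A.wid + 8]
10. n5.tag = "nu"  ["nu"]
11. n6.live = -4  [terminal]
12. n5.depth = false  [d.live > -4]
13. n4.live = 2  [A.wid * 3 - 7]
14. n3.depth = false  [A.live > 2]
15. n8.sig = 15  [terminal]
16. n10.tag = false  [false]
17. n10.wid = 26  [26]
18. n10.depth = false  [false]
19. n11.pre = true  [terminal]
20. n10.live = 2  [A.wid * -2 + 54]
21. n9.hot = 29  [A.live + 27]
22. n9.val = -8  [-8]
23. n9.live = 11  [A.live * 2 + 7]
24. n12.tag = true  [S₁.hot == 29]
25. n12.wid = 29  [29]
26. n12.depth = false  [S₁.live > 11]
27. n13.off = -8  [A.wid - 37]
28. n13.wid = 5  [A.wid * -2 + 63]
29. n13.mk = 13  [A.wid - 16]
30. n14.sig = -6  [terminal]
31. n15.sig = 27  [terminal]
32. n16.cnt = "my"  [terminal]
33. n13.val = true  [a₀.sig == -6]
34. n12.live = -6  [A.wid - 35]
35. n7.hot = 1  [a.sig * -1 + 16]
36. n7.val = 7  [S₁.hot - 22]
37. n7.live = -9  [S₁.live - 20]
38. n17.tag = -2  [terminal]
39. n2.depth = false  [h.tag == S.val]
40. n18.tag = 5  [terminal]
41. n0.hot = 22  [h₁.tag * -1 + 27]
42. n0.val = 23  [(if E.depth then h₀.tag else h₁.tag) + 18]
43. n0.live = 8  [h₁.tag + 3]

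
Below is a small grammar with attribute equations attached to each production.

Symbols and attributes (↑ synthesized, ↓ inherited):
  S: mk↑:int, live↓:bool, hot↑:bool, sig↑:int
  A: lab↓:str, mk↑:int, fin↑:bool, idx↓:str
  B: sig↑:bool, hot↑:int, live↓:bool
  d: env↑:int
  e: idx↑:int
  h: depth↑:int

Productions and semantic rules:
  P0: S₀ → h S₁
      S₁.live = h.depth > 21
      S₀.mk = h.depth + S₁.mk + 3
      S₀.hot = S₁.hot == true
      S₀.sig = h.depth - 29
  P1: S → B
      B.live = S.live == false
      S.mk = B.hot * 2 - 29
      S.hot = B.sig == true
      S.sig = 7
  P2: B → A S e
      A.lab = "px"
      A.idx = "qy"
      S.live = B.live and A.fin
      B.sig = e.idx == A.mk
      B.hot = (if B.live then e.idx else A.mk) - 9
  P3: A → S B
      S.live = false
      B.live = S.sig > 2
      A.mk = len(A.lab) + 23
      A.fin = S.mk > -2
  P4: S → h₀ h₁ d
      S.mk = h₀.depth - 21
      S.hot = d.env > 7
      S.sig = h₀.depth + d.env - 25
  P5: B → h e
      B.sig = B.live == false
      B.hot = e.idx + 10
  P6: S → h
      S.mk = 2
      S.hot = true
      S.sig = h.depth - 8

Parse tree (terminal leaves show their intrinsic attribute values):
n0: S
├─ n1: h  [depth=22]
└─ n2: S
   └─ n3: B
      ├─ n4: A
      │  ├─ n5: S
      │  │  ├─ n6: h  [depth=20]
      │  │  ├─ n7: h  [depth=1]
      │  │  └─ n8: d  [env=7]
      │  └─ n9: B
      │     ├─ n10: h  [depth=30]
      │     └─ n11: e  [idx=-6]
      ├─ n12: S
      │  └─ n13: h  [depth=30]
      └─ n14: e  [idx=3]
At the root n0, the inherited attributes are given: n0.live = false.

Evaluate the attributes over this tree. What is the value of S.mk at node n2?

3

1. n0.live = false  [given at root]
2. n1.depth = 22  [terminal]
3. n2.live = true  [h.depth > 21]
4. n3.live = false  [S.live == false]
5. n4.lab = "px"  ["px"]
6. n4.idx = "qy"  ["qy"]
7. n5.live = false  [false]
8. n6.depth = 20  [terminal]
9. n7.depth = 1  [terminal]
10. n8.env = 7  [terminal]
11. n5.mk = -1  [h₀.depth - 21]
12. n5.hot = false  [d.env > 7]
13. n5.sig = 2  [h₀.depth + d.env - 25]
14. n9.live = false  [S.sig > 2]
15. n10.depth = 30  [terminal]
16. n11.idx = -6  [terminal]
17. n9.sig = true  [B.live == false]
18. n9.hot = 4  [e.idx + 10]
19. n4.mk = 25  [len(A.lab) + 23]
20. n4.fin = true  [S.mk > -2]
21. n12.live = false  [B.live and A.fin]
22. n13.depth = 30  [terminal]
23. n12.mk = 2  [2]
24. n12.hot = true  [true]
25. n12.sig = 22  [h.depth - 8]
26. n14.idx = 3  [terminal]
27. n3.sig = false  [e.idx == A.mk]
28. n3.hot = 16  [(if B.live then e.idx else A.mk) - 9]
29. n2.mk = 3  [B.hot * 2 - 29]
30. n2.hot = false  [B.sig == true]
31. n2.sig = 7  [7]
32. n0.mk = 28  [h.depth + S₁.mk + 3]
33. n0.hot = false  [S₁.hot == true]
34. n0.sig = -7  [h.depth - 29]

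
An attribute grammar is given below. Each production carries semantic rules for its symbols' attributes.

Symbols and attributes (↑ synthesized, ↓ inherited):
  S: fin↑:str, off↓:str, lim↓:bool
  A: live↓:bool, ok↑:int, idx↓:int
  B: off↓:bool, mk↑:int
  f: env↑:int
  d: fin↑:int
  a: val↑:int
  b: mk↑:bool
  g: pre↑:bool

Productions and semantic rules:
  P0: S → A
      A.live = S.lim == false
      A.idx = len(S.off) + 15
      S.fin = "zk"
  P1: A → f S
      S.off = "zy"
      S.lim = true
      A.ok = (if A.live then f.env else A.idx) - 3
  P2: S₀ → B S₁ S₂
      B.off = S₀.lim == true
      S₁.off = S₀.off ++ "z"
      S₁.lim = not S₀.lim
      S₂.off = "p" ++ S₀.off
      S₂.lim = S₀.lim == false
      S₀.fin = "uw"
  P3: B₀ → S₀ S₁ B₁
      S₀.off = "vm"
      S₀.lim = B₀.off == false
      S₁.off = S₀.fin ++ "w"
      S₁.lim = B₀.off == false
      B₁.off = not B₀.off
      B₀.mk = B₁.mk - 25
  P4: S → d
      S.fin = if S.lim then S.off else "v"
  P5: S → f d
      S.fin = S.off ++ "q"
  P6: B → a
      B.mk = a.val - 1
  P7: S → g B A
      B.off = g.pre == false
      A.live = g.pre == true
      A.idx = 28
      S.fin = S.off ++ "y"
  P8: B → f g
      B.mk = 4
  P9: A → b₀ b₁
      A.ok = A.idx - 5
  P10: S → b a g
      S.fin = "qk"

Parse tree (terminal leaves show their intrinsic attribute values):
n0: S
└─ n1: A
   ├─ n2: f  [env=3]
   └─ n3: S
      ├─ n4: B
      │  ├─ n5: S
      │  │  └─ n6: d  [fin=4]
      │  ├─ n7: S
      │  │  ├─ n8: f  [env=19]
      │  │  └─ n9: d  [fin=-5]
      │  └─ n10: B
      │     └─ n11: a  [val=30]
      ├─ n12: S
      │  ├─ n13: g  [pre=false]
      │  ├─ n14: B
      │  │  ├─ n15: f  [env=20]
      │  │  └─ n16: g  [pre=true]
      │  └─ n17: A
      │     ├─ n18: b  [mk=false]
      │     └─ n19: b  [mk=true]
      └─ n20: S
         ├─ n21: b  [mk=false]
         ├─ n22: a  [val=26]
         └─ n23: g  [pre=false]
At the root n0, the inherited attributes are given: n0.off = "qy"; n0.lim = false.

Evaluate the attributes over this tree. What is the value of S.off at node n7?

1. n0.off = "qy"  [given at root]
2. n0.lim = false  [given at root]
3. n1.live = true  [S.lim == false]
4. n1.idx = 17  [len(S.off) + 15]
5. n2.env = 3  [terminal]
6. n3.off = "zy"  ["zy"]
7. n3.lim = true  [true]
8. n4.off = true  [S₀.lim == true]
9. n5.off = "vm"  ["vm"]
10. n5.lim = false  [B₀.off == false]
11. n6.fin = 4  [terminal]
12. n5.fin = "v"  [if S.lim then S.off else "v"]
13. n7.off = "vw"  [S₀.fin ++ "w"]
14. n7.lim = false  [B₀.off == false]
15. n8.env = 19  [terminal]
16. n9.fin = -5  [terminal]
17. n7.fin = "vwq"  [S.off ++ "q"]
18. n10.off = false  [not B₀.off]
19. n11.val = 30  [terminal]
20. n10.mk = 29  [a.val - 1]
21. n4.mk = 4  [B₁.mk - 25]
22. n12.off = "zyz"  [S₀.off ++ "z"]
23. n12.lim = false  [not S₀.lim]
24. n13.pre = false  [terminal]
25. n14.off = true  [g.pre == false]
26. n15.env = 20  [terminal]
27. n16.pre = true  [terminal]
28. n14.mk = 4  [4]
29. n17.live = false  [g.pre == true]
30. n17.idx = 28  [28]
31. n18.mk = false  [terminal]
32. n19.mk = true  [terminal]
33. n17.ok = 23  [A.idx - 5]
34. n12.fin = "zyzy"  [S.off ++ "y"]
35. n20.off = "pzy"  ["p" ++ S₀.off]
36. n20.lim = false  [S₀.lim == false]
37. n21.mk = false  [terminal]
38. n22.val = 26  [terminal]
39. n23.pre = false  [terminal]
40. n20.fin = "qk"  ["qk"]
41. n3.fin = "uw"  ["uw"]
42. n1.ok = 0  [(if A.live then f.env else A.idx) - 3]
43. n0.fin = "zk"  ["zk"]

"vw"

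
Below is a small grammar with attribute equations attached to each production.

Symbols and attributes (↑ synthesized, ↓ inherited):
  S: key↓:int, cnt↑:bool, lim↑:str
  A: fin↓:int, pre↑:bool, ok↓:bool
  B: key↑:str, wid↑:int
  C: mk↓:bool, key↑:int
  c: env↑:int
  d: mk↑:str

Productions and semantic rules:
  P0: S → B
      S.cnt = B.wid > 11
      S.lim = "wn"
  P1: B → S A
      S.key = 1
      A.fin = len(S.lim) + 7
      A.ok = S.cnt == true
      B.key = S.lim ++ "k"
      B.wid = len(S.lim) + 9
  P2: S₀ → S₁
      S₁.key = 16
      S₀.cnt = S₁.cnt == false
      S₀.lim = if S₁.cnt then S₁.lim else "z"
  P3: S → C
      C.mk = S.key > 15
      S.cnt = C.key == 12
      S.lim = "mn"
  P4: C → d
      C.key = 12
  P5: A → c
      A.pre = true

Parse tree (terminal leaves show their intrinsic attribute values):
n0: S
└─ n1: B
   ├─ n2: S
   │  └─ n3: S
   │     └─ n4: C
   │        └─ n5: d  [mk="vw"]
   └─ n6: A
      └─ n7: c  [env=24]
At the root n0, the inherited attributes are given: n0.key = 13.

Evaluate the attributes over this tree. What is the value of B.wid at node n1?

11

1. n0.key = 13  [given at root]
2. n2.key = 1  [1]
3. n3.key = 16  [16]
4. n4.mk = true  [S.key > 15]
5. n5.mk = "vw"  [terminal]
6. n4.key = 12  [12]
7. n3.cnt = true  [C.key == 12]
8. n3.lim = "mn"  ["mn"]
9. n2.cnt = false  [S₁.cnt == false]
10. n2.lim = "mn"  [if S₁.cnt then S₁.lim else "z"]
11. n6.fin = 9  [len(S.lim) + 7]
12. n6.ok = false  [S.cnt == true]
13. n7.env = 24  [terminal]
14. n6.pre = true  [true]
15. n1.key = "mnk"  [S.lim ++ "k"]
16. n1.wid = 11  [len(S.lim) + 9]
17. n0.cnt = false  [B.wid > 11]
18. n0.lim = "wn"  ["wn"]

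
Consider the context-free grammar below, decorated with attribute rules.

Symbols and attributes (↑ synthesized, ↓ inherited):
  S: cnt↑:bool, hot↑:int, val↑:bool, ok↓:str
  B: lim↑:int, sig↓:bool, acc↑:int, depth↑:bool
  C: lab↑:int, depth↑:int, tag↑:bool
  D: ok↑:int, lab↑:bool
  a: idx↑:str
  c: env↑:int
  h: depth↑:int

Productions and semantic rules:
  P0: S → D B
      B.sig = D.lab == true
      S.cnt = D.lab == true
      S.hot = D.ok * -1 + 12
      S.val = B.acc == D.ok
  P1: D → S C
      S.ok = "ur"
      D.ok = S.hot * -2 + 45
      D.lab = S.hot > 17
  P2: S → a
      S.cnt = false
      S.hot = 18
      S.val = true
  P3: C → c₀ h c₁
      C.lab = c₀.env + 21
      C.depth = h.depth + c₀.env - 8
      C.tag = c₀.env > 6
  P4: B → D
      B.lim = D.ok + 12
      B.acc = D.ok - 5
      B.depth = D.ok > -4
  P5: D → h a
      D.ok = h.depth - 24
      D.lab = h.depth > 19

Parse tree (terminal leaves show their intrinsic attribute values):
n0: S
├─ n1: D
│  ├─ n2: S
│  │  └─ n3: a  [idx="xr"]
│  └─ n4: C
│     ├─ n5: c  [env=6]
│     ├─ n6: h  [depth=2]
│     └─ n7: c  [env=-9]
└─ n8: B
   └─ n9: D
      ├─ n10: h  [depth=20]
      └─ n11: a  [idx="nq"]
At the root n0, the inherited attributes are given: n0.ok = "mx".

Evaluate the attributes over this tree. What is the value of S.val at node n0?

1. n0.ok = "mx"  [given at root]
2. n2.ok = "ur"  ["ur"]
3. n3.idx = "xr"  [terminal]
4. n2.cnt = false  [false]
5. n2.hot = 18  [18]
6. n2.val = true  [true]
7. n5.env = 6  [terminal]
8. n6.depth = 2  [terminal]
9. n7.env = -9  [terminal]
10. n4.lab = 27  [c₀.env + 21]
11. n4.depth = 0  [h.depth + c₀.env - 8]
12. n4.tag = false  [c₀.env > 6]
13. n1.ok = 9  [S.hot * -2 + 45]
14. n1.lab = true  [S.hot > 17]
15. n8.sig = true  [D.lab == true]
16. n10.depth = 20  [terminal]
17. n11.idx = "nq"  [terminal]
18. n9.ok = -4  [h.depth - 24]
19. n9.lab = true  [h.depth > 19]
20. n8.lim = 8  [D.ok + 12]
21. n8.acc = -9  [D.ok - 5]
22. n8.depth = false  [D.ok > -4]
23. n0.cnt = true  [D.lab == true]
24. n0.hot = 3  [D.ok * -1 + 12]
25. n0.val = false  [B.acc == D.ok]

false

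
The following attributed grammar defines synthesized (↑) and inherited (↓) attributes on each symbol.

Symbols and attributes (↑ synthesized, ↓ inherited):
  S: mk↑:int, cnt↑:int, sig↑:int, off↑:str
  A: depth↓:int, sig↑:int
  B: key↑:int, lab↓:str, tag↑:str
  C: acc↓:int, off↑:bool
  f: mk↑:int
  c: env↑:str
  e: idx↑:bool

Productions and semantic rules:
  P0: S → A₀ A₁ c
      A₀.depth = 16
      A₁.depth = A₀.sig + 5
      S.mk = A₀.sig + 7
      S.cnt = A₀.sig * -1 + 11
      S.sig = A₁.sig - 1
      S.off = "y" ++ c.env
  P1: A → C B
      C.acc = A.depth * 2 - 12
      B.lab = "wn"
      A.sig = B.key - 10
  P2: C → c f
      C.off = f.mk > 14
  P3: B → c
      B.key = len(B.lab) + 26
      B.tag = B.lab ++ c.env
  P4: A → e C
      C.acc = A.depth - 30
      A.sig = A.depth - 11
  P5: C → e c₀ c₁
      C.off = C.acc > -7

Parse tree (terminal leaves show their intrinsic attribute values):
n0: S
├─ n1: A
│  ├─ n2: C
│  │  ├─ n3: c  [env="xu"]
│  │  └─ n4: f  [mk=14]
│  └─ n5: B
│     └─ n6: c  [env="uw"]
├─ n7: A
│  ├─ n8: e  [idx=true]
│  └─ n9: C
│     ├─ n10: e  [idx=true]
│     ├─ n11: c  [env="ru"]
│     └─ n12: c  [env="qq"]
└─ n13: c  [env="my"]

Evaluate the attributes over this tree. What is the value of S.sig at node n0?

1. n1.depth = 16  [16]
2. n2.acc = 20  [A.depth * 2 - 12]
3. n3.env = "xu"  [terminal]
4. n4.mk = 14  [terminal]
5. n2.off = false  [f.mk > 14]
6. n5.lab = "wn"  ["wn"]
7. n6.env = "uw"  [terminal]
8. n5.key = 28  [len(B.lab) + 26]
9. n5.tag = "wnuw"  [B.lab ++ c.env]
10. n1.sig = 18  [B.key - 10]
11. n7.depth = 23  [A₀.sig + 5]
12. n8.idx = true  [terminal]
13. n9.acc = -7  [A.depth - 30]
14. n10.idx = true  [terminal]
15. n11.env = "ru"  [terminal]
16. n12.env = "qq"  [terminal]
17. n9.off = false  [C.acc > -7]
18. n7.sig = 12  [A.depth - 11]
19. n13.env = "my"  [terminal]
20. n0.mk = 25  [A₀.sig + 7]
21. n0.cnt = -7  [A₀.sig * -1 + 11]
22. n0.sig = 11  [A₁.sig - 1]
23. n0.off = "ymy"  ["y" ++ c.env]

11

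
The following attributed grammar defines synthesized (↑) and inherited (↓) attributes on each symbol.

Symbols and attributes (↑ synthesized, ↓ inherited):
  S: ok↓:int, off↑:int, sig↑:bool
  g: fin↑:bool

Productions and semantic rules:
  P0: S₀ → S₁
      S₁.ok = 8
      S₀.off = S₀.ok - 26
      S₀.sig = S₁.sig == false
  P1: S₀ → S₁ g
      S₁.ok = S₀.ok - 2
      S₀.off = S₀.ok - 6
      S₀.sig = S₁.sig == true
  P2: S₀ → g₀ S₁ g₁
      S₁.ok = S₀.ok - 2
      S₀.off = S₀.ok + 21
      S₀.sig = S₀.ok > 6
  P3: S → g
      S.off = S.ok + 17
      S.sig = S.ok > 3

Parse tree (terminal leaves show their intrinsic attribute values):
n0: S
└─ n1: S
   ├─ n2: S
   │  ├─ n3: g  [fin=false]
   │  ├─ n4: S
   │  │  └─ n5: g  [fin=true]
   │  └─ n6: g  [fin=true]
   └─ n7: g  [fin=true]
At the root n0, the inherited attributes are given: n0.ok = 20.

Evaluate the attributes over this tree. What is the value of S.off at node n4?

21

1. n0.ok = 20  [given at root]
2. n1.ok = 8  [8]
3. n2.ok = 6  [S₀.ok - 2]
4. n3.fin = false  [terminal]
5. n4.ok = 4  [S₀.ok - 2]
6. n5.fin = true  [terminal]
7. n4.off = 21  [S.ok + 17]
8. n4.sig = true  [S.ok > 3]
9. n6.fin = true  [terminal]
10. n2.off = 27  [S₀.ok + 21]
11. n2.sig = false  [S₀.ok > 6]
12. n7.fin = true  [terminal]
13. n1.off = 2  [S₀.ok - 6]
14. n1.sig = false  [S₁.sig == true]
15. n0.off = -6  [S₀.ok - 26]
16. n0.sig = true  [S₁.sig == false]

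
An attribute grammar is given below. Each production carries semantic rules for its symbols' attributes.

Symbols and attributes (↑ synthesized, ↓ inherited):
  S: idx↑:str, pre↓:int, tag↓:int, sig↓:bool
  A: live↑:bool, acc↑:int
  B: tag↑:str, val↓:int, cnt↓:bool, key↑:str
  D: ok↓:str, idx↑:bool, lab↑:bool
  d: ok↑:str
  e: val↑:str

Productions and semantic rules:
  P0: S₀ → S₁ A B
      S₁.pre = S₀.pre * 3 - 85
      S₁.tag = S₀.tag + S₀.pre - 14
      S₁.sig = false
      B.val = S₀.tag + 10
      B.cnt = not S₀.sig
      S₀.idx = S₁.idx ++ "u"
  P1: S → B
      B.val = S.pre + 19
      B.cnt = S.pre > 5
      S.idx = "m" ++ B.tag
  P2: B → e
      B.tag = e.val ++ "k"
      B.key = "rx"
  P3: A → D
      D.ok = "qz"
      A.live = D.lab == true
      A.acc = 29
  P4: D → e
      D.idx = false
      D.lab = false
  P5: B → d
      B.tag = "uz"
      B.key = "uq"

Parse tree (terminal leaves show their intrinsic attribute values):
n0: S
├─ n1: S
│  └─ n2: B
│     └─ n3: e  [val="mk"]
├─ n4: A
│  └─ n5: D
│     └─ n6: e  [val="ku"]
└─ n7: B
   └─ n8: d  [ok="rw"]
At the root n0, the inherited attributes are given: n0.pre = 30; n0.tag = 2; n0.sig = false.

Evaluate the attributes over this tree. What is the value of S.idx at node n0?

"mmkku"

1. n0.pre = 30  [given at root]
2. n0.tag = 2  [given at root]
3. n0.sig = false  [given at root]
4. n1.pre = 5  [S₀.pre * 3 - 85]
5. n1.tag = 18  [S₀.tag + S₀.pre - 14]
6. n1.sig = false  [false]
7. n2.val = 24  [S.pre + 19]
8. n2.cnt = false  [S.pre > 5]
9. n3.val = "mk"  [terminal]
10. n2.tag = "mkk"  [e.val ++ "k"]
11. n2.key = "rx"  ["rx"]
12. n1.idx = "mmkk"  ["m" ++ B.tag]
13. n5.ok = "qz"  ["qz"]
14. n6.val = "ku"  [terminal]
15. n5.idx = false  [false]
16. n5.lab = false  [false]
17. n4.live = false  [D.lab == true]
18. n4.acc = 29  [29]
19. n7.val = 12  [S₀.tag + 10]
20. n7.cnt = true  [not S₀.sig]
21. n8.ok = "rw"  [terminal]
22. n7.tag = "uz"  ["uz"]
23. n7.key = "uq"  ["uq"]
24. n0.idx = "mmkku"  [S₁.idx ++ "u"]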